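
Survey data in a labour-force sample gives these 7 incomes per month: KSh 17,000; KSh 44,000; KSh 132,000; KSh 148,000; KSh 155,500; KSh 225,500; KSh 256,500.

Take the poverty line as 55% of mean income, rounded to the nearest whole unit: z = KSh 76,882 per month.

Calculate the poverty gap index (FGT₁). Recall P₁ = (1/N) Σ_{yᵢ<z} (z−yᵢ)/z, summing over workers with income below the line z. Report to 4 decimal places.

Below the line: KSh 17,000, KSh 44,000 (q = 2 of N = 7).
Normalized shortfalls: (76882−17000)/76882 = 0.7789; (76882−44000)/76882 = 0.4277.
Sum of shortfalls = 1.206576; P₁ averages over all N: 1.206576 / 7 = 0.1724.

0.1724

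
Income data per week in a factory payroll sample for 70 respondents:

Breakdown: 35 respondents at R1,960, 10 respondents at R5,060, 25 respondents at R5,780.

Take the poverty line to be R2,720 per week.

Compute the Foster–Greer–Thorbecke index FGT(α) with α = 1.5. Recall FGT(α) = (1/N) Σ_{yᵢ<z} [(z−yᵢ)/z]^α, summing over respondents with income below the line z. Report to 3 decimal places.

0.074

Poor units: 35×R1,960 (q = 35 of N = 70).
Relative gaps: (2720−1960)/2720 = 0.2794 (×35).
Raised to α = 1.5: 0.14770 (×35).
Sum = 5.169340; FGT(1.5) = 5.169340 / 70 = 0.074.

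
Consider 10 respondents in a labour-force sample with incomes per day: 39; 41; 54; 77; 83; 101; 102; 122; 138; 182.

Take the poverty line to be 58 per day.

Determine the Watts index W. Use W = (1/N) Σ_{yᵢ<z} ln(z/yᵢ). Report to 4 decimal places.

0.0815

Below z: 39, 41, 54 (q = 3 of N = 10).
Log shortfalls: ln(58/39) = 0.3969; ln(58/41) = 0.3469; ln(58/54) = 0.0715.
W = 0.815211 / 10 = 0.0815.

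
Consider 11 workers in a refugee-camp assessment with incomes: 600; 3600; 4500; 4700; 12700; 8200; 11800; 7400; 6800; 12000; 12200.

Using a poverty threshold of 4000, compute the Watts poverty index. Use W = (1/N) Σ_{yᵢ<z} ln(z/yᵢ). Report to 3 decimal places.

Incomes under z: 600, 3600 (q = 2 of N = 11).
ln(z/y) terms: ln(4000/600) = 1.8971; ln(4000/3600) = 0.1054.
W = 2.002481 / 11 = 0.182.

0.182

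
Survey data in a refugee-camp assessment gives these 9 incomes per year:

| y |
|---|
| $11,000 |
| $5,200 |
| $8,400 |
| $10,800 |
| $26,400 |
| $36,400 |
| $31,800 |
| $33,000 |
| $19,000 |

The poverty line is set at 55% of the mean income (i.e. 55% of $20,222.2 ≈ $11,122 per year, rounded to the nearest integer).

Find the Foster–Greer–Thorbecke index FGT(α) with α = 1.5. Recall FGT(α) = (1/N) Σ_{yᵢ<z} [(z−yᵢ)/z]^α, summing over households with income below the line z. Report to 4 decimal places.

0.0573

Incomes under z: $5,200, $8,400, $10,800, $11,000 (q = 4 of N = 9).
Shortfall ratios: (11122−5200)/11122 = 0.5325; (11122−8400)/11122 = 0.2447; (11122−10800)/11122 = 0.0290; (11122−11000)/11122 = 0.0110.
Raised to α = 1.5: 0.38853; 0.12108; 0.00493; 0.00115.
Sum = 0.515684; FGT(1.5) = 0.515684 / 9 = 0.0573.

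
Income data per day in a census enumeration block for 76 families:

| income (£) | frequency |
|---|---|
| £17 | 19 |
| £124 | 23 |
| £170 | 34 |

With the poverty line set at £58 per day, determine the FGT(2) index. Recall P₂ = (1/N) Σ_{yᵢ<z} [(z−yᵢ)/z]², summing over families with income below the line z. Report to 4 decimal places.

0.1249

Incomes under z: 19×£17 (q = 19 of N = 76).
Relative gaps: (58−17)/58 = 0.7069 (×19).
Squared: 0.4997 (×19).
Sum = 9.494352; P₂ = 9.494352 / 76 = 0.1249.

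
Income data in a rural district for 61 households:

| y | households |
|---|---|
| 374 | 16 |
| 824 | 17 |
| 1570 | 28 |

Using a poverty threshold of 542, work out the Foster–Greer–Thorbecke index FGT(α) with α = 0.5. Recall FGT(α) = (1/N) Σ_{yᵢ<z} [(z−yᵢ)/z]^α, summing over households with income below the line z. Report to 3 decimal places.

Below the line: 16×374 (q = 16 of N = 61).
Normalized shortfalls: (542−374)/542 = 0.3100 (×16).
Raised to α = 0.5: 0.55674 (×16).
Sum = 8.907893; FGT(0.5) = 8.907893 / 61 = 0.146.

0.146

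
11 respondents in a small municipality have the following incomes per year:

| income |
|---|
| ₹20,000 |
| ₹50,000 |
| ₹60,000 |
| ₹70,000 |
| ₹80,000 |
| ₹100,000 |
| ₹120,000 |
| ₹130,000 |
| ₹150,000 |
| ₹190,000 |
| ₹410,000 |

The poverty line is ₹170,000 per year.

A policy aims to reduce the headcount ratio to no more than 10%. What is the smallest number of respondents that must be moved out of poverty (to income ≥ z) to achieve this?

9 of the 11 respondents are poor, so H = 9/11 = 0.818.
A headcount ratio of at most 10% allows at most ⌊0.10 × 11⌋ = 1 poor respondents.
So at least 9 − 1 = 8 must be lifted.

8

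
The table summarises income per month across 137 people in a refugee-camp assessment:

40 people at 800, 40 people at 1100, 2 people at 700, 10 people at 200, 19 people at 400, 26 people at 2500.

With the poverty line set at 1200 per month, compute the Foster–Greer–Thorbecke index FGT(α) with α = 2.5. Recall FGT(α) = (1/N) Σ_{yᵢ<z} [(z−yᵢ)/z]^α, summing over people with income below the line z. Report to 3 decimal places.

Incomes under z: 10×200, 19×400, 2×700, 40×800, 40×1100 (q = 111 of N = 137).
Gap ratios (z−y)/z: (1200−200)/1200 = 0.8333 (×10); (1200−400)/1200 = 0.6667 (×19); (1200−700)/1200 = 0.4167 (×2); (1200−800)/1200 = 0.3333 (×40); (1200−1100)/1200 = 0.0833 (×40).
Raised to α = 2.5: 0.63394 (×10); 0.36289 (×19); 0.11207 (×2); 0.06415 (×40); 0.00200 (×40).
Sum = 16.104561; FGT(2.5) = 16.104561 / 137 = 0.118.

0.118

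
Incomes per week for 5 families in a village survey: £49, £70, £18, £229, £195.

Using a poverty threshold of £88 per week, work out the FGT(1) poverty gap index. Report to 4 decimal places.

Below z: £18, £49, £70 (q = 3 of N = 5).
Shortfall ratios: (88−18)/88 = 0.7955; (88−49)/88 = 0.4432; (88−70)/88 = 0.2045.
Sum of shortfalls = 1.443182; P₁ averages over all N: 1.443182 / 5 = 0.2886.

0.2886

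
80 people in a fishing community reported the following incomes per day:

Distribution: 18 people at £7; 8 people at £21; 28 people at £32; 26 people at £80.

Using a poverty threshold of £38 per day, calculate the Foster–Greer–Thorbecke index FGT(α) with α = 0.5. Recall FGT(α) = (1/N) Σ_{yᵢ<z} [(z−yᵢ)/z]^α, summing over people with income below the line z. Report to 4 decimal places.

Below the line: 18×£7, 8×£21, 28×£32 (q = 54 of N = 80).
Gap ratios (z−y)/z: (38−7)/38 = 0.8158 (×18); (38−21)/38 = 0.4474 (×8); (38−32)/38 = 0.1579 (×28).
Raised to α = 0.5: 0.90321 (×18); 0.66886 (×8); 0.39736 (×28).
Sum = 32.734712; FGT(0.5) = 32.734712 / 80 = 0.4092.

0.4092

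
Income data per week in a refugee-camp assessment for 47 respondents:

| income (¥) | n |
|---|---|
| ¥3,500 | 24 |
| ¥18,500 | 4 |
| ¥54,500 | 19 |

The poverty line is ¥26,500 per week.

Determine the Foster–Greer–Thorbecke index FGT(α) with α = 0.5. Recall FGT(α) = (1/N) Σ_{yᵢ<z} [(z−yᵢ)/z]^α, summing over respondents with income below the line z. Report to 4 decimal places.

0.5225

Below z: 24×¥3,500, 4×¥18,500 (q = 28 of N = 47).
Gap ratios (z−y)/z: (26500−3500)/26500 = 0.8679 (×24); (26500−18500)/26500 = 0.3019 (×4).
Raised to α = 0.5: 0.93162 (×24); 0.54944 (×4).
Sum = 24.556761; FGT(0.5) = 24.556761 / 47 = 0.5225.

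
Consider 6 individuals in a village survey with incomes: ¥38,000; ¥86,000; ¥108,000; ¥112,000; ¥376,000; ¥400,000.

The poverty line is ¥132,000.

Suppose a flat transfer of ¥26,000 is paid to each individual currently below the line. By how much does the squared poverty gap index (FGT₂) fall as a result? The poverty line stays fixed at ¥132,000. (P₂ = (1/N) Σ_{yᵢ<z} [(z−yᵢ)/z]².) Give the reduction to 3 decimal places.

0.066

Before: below the line — ¥38,000, ¥86,000, ¥108,000, ¥112,000; squared poverty gap index (FGT₂) = 0.11410.
After the ¥26,000 transfer: below the line — ¥64,000, ¥112,000; squared poverty gap index (FGT₂) = 0.04806.
Reduction = 0.11410 − 0.04806 = 0.066.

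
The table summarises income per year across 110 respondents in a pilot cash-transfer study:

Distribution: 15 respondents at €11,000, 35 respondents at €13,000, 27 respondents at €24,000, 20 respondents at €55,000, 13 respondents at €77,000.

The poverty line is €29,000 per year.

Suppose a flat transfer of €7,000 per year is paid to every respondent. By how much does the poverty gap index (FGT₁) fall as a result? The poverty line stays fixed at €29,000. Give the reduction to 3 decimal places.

0.152

Before: below the line — 15×€11,000, 35×€13,000, 27×€24,000; poverty gap index (FGT₁) = 0.30251.
After the €7,000 transfer: below the line — 15×€18,000, 35×€20,000; poverty gap index (FGT₁) = 0.15047.
Reduction = 0.30251 − 0.15047 = 0.152.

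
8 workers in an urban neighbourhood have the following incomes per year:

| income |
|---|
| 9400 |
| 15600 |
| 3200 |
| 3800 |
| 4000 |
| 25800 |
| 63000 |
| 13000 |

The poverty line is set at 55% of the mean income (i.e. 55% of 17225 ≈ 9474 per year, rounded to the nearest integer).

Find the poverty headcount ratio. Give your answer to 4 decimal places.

4 of the 8 workers have income below 9474.
H = 4/8 = 0.5000.

0.5000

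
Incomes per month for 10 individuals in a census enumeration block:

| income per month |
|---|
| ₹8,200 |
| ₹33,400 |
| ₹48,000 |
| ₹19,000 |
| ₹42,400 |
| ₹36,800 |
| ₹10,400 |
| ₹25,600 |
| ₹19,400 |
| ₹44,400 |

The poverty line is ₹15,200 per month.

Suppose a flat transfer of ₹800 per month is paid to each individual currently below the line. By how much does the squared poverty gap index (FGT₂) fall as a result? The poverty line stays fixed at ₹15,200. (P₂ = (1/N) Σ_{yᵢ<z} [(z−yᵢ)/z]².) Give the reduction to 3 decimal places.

Before: below the line — ₹8,200, ₹10,400; squared poverty gap index (FGT₂) = 0.03118.
After the ₹800 transfer: below the line — ₹9,000, ₹11,200; squared poverty gap index (FGT₂) = 0.02356.
Reduction = 0.03118 − 0.02356 = 0.008.

0.008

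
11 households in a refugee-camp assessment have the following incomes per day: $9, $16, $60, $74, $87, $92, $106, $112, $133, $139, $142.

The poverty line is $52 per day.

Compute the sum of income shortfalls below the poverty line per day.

Below z: $9, $16 (q = 2 of N = 11).
Individual gaps: 52−9 = 43; 52−16 = 36.
Aggregate gap = $79.

$79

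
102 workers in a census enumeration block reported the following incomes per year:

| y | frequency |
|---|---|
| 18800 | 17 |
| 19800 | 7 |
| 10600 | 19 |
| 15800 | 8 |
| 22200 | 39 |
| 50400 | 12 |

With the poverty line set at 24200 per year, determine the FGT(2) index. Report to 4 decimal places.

0.0815

Below z: 19×10600, 8×15800, 17×18800, 7×19800, 39×22200 (q = 90 of N = 102).
Shortfall ratios: (24200−10600)/24200 = 0.5620 (×19); (24200−15800)/24200 = 0.3471 (×8); (24200−18800)/24200 = 0.2231 (×17); (24200−19800)/24200 = 0.1818 (×7); (24200−22200)/24200 = 0.0826 (×39).
Squared: 0.3158 (×19); 0.1205 (×8); 0.0498 (×17); 0.0331 (×7); 0.0068 (×39).
Sum = 8.308790; P₂ = 8.308790 / 102 = 0.0815.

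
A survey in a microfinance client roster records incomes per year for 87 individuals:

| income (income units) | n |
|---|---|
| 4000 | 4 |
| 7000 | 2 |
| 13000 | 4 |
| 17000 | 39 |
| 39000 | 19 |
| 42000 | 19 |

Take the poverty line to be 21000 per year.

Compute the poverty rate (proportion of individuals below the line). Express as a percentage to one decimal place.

56.3%

49 of the 87 individuals have income below 21000.
H = 49/87 = 56.3%.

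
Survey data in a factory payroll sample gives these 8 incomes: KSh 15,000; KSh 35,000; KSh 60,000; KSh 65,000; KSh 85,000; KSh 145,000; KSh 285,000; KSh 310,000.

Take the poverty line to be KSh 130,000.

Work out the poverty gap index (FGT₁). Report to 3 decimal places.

Below z: KSh 15,000, KSh 35,000, KSh 60,000, KSh 65,000, KSh 85,000 (q = 5 of N = 8).
Gap ratios (z−y)/z: (130000−15000)/130000 = 0.8846; (130000−35000)/130000 = 0.7308; (130000−60000)/130000 = 0.5385; (130000−65000)/130000 = 0.5000; (130000−85000)/130000 = 0.3462.
Σ = 3.000000. Dividing by the full population N = 8 gives P₁ = 0.375.

0.375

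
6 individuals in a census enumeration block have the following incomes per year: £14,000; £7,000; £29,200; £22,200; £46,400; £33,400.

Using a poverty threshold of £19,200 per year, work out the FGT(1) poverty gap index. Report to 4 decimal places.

0.1510

Poor units: £7,000, £14,000 (q = 2 of N = 6).
Relative gaps: (19200−7000)/19200 = 0.6354; (19200−14000)/19200 = 0.2708.
Sum of shortfalls = 0.906250; P₁ averages over all N: 0.906250 / 6 = 0.1510.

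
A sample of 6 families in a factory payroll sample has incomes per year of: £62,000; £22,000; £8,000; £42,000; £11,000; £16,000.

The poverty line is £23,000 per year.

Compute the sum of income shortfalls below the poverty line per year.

£35,000

Below the line: £8,000, £11,000, £16,000, £22,000 (q = 4 of N = 6).
Individual gaps: 23000−8000 = 15000; 23000−11000 = 12000; 23000−16000 = 7000; 23000−22000 = 1000.
Aggregate gap = £35,000.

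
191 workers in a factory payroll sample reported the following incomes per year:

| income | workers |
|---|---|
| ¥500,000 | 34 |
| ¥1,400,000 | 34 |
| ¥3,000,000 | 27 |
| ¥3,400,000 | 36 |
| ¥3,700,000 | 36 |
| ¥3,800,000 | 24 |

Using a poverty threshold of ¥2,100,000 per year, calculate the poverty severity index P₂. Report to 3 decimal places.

Below the line: 34×¥500,000, 34×¥1,400,000 (q = 68 of N = 191).
Normalized shortfalls: (2100000−500000)/2100000 = 0.7619 (×34); (2100000−1400000)/2100000 = 0.3333 (×34).
Squared: 0.5805 (×34); 0.1111 (×34).
Sum = 23.514739; P₂ = 23.514739 / 191 = 0.123.

0.123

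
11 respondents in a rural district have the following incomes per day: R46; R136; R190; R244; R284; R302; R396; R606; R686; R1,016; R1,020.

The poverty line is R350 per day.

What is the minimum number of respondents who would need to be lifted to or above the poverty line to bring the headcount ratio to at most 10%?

6 of the 11 respondents are poor, so H = 6/11 = 0.545.
A headcount ratio of at most 10% allows at most ⌊0.10 × 11⌋ = 1 poor respondents.
So at least 6 − 1 = 5 must be lifted.

5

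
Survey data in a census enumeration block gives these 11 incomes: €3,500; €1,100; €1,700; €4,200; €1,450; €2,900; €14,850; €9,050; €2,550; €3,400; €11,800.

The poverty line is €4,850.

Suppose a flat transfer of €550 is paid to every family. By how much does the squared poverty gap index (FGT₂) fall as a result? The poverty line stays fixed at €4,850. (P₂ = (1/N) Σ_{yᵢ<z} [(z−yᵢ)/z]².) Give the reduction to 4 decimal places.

Before: below the line — €1,100, €1,450, €1,700, €2,550, €2,900, €3,400, €3,500, €4,200; squared poverty gap index (FGT₂) = 0.189316.
After the €550 transfer: below the line — €1,650, €2,000, €2,250, €3,100, €3,450, €3,950, €4,050, €4,750; squared poverty gap index (FGT₂) = 0.122146.
Reduction = 0.189316 − 0.122146 = 0.0672.

0.0672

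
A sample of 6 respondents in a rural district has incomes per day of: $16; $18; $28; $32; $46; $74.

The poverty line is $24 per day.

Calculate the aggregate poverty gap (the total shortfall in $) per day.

$14

Poor units: $16, $18 (q = 2 of N = 6).
Individual gaps: 24−16 = 8; 24−18 = 6.
Aggregate gap = $14.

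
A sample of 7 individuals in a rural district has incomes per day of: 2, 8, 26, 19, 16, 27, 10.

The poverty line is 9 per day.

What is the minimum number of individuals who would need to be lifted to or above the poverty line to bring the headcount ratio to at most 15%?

1

2 of the 7 individuals are poor, so H = 2/7 = 0.286.
A headcount ratio of at most 15% allows at most ⌊0.15 × 7⌋ = 1 poor individuals.
So at least 2 − 1 = 1 must be lifted.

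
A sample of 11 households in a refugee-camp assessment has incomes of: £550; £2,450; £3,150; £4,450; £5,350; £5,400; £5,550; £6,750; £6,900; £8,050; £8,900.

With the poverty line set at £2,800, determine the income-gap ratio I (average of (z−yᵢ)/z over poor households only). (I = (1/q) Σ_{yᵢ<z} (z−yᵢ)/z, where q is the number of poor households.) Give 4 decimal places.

0.4643

Poor units: £550, £2,450 (q = 2 of N = 11).
Shortfall ratios (z−y)/z: 0.8036, 0.1250; sum = 0.928571.
I averages over the q = 2 poor units only: 0.928571 / 2 = 0.4643.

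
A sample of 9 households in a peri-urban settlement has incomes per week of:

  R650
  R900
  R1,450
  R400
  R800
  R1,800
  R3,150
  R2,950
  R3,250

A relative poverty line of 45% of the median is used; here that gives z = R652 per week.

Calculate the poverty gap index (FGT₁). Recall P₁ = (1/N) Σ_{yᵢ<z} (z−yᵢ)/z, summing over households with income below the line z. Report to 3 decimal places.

0.043

Below the line: R400, R650 (q = 2 of N = 9).
Relative gaps: (652−400)/652 = 0.3865; (652−650)/652 = 0.0031.
Σ = 0.389571. Dividing by the full population N = 9 gives P₁ = 0.043.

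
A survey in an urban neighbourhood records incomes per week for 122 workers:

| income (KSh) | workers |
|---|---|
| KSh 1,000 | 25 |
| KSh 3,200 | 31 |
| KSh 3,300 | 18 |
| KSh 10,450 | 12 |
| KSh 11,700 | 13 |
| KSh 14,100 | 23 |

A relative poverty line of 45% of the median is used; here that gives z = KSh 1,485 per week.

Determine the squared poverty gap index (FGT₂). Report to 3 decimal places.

Poor units: 25×KSh 1,000 (q = 25 of N = 122).
Relative gaps: (1485−1000)/1485 = 0.3266 (×25).
Squared: 0.1067 (×25).
Sum = 2.666678; P₂ = 2.666678 / 122 = 0.022.

0.022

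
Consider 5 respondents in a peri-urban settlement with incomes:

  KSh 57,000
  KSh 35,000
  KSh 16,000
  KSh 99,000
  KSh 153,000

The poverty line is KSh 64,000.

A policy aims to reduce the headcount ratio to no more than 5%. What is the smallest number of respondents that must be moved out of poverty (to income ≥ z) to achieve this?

3 of the 5 respondents are poor, so H = 3/5 = 0.600.
A headcount ratio of at most 5% allows at most ⌊0.05 × 5⌋ = 0 poor respondents.
So at least 3 − 0 = 3 must be lifted.

3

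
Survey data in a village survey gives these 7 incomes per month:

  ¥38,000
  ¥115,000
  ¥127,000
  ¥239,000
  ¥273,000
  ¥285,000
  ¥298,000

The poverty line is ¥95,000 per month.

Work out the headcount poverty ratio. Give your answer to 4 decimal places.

1 of the 7 individuals have income below ¥95,000.
H = 1/7 = 0.1429.

0.1429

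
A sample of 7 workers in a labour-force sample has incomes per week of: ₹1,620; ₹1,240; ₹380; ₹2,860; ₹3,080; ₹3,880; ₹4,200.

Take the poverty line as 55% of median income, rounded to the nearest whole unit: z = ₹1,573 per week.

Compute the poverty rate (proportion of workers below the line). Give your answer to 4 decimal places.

2 of the 7 workers have income below ₹1,573.
H = 2/7 = 0.2857.

0.2857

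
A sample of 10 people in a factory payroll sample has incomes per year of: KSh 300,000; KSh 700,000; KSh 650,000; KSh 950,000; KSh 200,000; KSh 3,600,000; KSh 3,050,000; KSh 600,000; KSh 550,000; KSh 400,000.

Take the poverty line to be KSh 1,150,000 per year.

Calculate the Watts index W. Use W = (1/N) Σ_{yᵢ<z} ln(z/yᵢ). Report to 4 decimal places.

Below z: KSh 200,000, KSh 300,000, KSh 400,000, KSh 550,000, KSh 600,000, KSh 650,000, KSh 700,000, KSh 950,000 (q = 8 of N = 10).
Log gaps: ln(1150000/200000) = 1.7492; ln(1150000/300000) = 1.3437; ln(1150000/400000) = 1.0561; ln(1150000/550000) = 0.7376; ln(1150000/600000) = 0.6506; ln(1150000/650000) = 0.5705; ln(1150000/700000) = 0.4964; ln(1150000/950000) = 0.1911.
W = 6.795211 / 10 = 0.6795.

0.6795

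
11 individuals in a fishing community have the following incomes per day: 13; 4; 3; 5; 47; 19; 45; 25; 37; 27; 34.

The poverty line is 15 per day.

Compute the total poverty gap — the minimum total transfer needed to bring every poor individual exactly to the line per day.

Poor units: 3, 4, 5, 13 (q = 4 of N = 11).
Individual gaps: 15−3 = 12; 15−4 = 11; 15−5 = 10; 15−13 = 2.
Aggregate gap = 35.

35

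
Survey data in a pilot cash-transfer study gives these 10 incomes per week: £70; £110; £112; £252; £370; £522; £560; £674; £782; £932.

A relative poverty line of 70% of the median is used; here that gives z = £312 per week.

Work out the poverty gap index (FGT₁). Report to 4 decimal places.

Below z: £70, £110, £112, £252 (q = 4 of N = 10).
Normalized shortfalls: (312−70)/312 = 0.7756; (312−110)/312 = 0.6474; (312−112)/312 = 0.6410; (312−252)/312 = 0.1923.
Σ = 2.256410. Dividing by the full population N = 10 gives P₁ = 0.2256.

0.2256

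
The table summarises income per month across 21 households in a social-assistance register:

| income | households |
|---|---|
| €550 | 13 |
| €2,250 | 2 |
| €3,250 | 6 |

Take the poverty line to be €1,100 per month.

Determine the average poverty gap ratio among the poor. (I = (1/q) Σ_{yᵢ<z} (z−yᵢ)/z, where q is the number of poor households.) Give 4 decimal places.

Below the line: 13×€550 (q = 13 of N = 21).
Relative gaps: 0.5000 (×13); sum = 6.500000.
The income-gap ratio divides by q (the poor only): 6.500000 / 13 = 0.5000.

0.5000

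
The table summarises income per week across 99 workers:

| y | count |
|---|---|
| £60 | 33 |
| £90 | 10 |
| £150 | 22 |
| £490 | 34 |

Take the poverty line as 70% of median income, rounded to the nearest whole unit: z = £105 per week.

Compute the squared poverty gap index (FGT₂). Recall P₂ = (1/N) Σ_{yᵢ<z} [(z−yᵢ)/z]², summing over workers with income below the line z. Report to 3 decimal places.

Below the line: 33×£60, 10×£90 (q = 43 of N = 99).
Normalized shortfalls: (105−60)/105 = 0.4286 (×33); (105−90)/105 = 0.1429 (×10).
Squared: 0.1837 (×33); 0.0204 (×10).
Sum = 6.265306; P₂ = 6.265306 / 99 = 0.063.

0.063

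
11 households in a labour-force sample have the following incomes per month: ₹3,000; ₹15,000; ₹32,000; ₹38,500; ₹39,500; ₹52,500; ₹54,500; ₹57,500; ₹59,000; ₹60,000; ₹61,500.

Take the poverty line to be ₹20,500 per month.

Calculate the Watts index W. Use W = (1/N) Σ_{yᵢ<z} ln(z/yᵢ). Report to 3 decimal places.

0.203

Below z: ₹3,000, ₹15,000 (q = 2 of N = 11).
Log shortfalls: ln(20500/3000) = 1.9218; ln(20500/15000) = 0.3124.
W = 2.234187 / 11 = 0.203.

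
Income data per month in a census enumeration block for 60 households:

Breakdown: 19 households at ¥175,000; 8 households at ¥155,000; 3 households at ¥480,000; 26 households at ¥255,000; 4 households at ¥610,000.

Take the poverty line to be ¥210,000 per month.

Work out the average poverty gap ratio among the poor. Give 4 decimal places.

Poor units: 8×¥155,000, 19×¥175,000 (q = 27 of N = 60).
Shortfall ratios (z−y)/z: 0.2619 (×8), 0.1667 (×19); sum = 5.261905.
I averages over the q = 27 poor units only: 5.261905 / 27 = 0.1949.

0.1949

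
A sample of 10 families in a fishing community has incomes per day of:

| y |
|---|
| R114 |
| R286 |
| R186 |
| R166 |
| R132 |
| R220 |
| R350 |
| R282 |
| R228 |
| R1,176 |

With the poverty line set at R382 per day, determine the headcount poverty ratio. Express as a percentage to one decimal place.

9 of the 10 families have income below R382.
H = 9/10 = 90.0%.

90.0%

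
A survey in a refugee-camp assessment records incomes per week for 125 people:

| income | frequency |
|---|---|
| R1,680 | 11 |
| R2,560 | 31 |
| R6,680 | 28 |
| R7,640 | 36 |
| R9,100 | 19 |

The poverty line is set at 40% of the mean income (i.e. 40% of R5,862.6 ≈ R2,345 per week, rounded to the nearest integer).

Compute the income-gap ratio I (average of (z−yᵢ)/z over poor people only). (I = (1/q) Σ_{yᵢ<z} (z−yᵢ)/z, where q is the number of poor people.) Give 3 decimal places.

0.284

Poor units: 11×R1,680 (q = 11 of N = 125).
Shortfall ratios (z−y)/z: 0.2836 (×11); sum = 3.119403.
The income-gap ratio divides by q (the poor only): 3.119403 / 11 = 0.284.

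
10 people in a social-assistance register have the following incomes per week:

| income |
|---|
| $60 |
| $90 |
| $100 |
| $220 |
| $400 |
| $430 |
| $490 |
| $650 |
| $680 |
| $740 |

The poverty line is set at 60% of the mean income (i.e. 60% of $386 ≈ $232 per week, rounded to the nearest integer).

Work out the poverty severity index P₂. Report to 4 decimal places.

Below the line: $60, $90, $100, $220 (q = 4 of N = 10).
Relative gaps: (232−60)/232 = 0.7414; (232−90)/232 = 0.6121; (232−100)/232 = 0.5690; (232−220)/232 = 0.0517.
Squared: 0.5496; 0.3746; 0.3237; 0.0027.
Sum = 1.250669; P₂ = 1.250669 / 10 = 0.1251.

0.1251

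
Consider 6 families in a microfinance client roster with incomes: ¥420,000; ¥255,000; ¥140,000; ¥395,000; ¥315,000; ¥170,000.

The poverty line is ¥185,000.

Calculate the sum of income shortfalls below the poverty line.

Poor units: ¥140,000, ¥170,000 (q = 2 of N = 6).
Individual gaps: 185000−140000 = 45000; 185000−170000 = 15000.
Aggregate gap = ¥60,000.

¥60,000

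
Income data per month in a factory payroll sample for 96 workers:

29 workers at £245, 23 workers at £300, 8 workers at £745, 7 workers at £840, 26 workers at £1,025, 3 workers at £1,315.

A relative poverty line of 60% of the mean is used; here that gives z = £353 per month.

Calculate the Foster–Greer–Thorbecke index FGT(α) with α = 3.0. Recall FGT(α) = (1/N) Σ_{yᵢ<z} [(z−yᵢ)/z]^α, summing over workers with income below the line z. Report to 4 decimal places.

Incomes under z: 29×£245, 23×£300 (q = 52 of N = 96).
Relative gaps: (353−245)/353 = 0.3059 (×29); (353−300)/353 = 0.1501 (×23).
Raised to α = 3.0: 0.02864 (×29); 0.00338 (×23).
Sum = 0.908356; FGT(3.0) = 0.908356 / 96 = 0.0095.

0.0095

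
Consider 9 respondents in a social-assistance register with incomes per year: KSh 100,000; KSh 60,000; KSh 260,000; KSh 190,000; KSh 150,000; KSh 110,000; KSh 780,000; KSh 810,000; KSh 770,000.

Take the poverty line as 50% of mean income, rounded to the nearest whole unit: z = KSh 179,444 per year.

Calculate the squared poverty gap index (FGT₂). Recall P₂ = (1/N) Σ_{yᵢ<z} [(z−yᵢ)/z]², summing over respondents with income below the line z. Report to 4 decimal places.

Below the line: KSh 60,000, KSh 100,000, KSh 110,000, KSh 150,000 (q = 4 of N = 9).
Shortfall ratios: (179444−60000)/179444 = 0.6656; (179444−100000)/179444 = 0.4427; (179444−110000)/179444 = 0.3870; (179444−150000)/179444 = 0.1641.
Squared: 0.4431; 0.1960; 0.1498; 0.0269.
Sum = 0.815761; P₂ = 0.815761 / 9 = 0.0906.

0.0906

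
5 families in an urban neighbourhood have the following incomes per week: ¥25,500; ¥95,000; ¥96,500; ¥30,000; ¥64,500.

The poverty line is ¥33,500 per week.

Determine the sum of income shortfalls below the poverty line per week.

¥11,500

Incomes under z: ¥25,500, ¥30,000 (q = 2 of N = 5).
Individual gaps: 33500−25500 = 8000; 33500−30000 = 3500.
Aggregate gap = ¥11,500.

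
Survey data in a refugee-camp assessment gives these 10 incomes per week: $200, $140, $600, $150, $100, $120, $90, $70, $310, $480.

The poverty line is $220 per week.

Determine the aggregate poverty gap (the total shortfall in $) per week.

$670

Below z: $70, $90, $100, $120, $140, $150, $200 (q = 7 of N = 10).
Individual gaps: 220−70 = 150; 220−90 = 130; 220−100 = 120; 220−120 = 100; 220−140 = 80; 220−150 = 70; 220−200 = 20.
Aggregate gap = $670.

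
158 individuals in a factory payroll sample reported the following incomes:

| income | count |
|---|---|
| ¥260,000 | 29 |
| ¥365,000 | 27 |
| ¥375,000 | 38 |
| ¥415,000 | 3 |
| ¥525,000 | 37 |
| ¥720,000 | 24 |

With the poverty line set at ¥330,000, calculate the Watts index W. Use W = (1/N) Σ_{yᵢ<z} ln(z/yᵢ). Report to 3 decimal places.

Poor units: 29×¥260,000 (q = 29 of N = 158).
ln(z/y) terms: ln(330000/260000) = 0.2384 (×29).
W = 6.913920 / 158 = 0.044.

0.044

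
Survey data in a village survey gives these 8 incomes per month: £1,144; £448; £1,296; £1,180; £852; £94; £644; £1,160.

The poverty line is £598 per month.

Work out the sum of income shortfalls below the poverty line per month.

£654

Incomes under z: £94, £448 (q = 2 of N = 8).
Individual gaps: 598−94 = 504; 598−448 = 150.
Aggregate gap = £654.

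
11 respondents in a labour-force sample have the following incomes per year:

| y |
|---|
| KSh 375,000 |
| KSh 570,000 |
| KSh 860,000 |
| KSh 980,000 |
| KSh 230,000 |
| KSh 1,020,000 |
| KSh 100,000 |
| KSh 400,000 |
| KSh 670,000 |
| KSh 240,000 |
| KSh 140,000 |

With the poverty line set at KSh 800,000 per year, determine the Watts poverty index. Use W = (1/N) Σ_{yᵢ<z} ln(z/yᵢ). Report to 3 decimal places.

0.749

Below the line: KSh 100,000, KSh 140,000, KSh 230,000, KSh 240,000, KSh 375,000, KSh 400,000, KSh 570,000, KSh 670,000 (q = 8 of N = 11).
Log gaps: ln(800000/100000) = 2.0794; ln(800000/140000) = 1.7430; ln(800000/230000) = 1.2465; ln(800000/240000) = 1.2040; ln(800000/375000) = 0.7577; ln(800000/400000) = 0.6931; ln(800000/570000) = 0.3390; ln(800000/670000) = 0.1773.
W = 8.240058 / 11 = 0.749.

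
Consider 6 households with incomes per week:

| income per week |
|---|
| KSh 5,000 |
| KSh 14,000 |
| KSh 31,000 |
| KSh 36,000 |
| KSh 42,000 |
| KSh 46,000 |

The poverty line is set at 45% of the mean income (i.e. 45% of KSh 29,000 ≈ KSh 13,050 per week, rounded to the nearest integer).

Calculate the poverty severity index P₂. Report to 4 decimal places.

0.0634

Below z: KSh 5,000 (q = 1 of N = 6).
Gap ratios (z−y)/z: (13050−5000)/13050 = 0.6169.
Squared: 0.3805.
Sum = 0.380514; P₂ = 0.380514 / 6 = 0.0634.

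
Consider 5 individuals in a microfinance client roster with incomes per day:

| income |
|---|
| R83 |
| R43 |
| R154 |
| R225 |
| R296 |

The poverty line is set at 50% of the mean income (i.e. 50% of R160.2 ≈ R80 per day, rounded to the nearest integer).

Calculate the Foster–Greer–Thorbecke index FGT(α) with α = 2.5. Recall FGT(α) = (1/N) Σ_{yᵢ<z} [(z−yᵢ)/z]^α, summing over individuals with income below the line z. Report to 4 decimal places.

0.0291

Below z: R43 (q = 1 of N = 5).
Normalized shortfalls: (80−43)/80 = 0.4625.
Raised to α = 2.5: 0.14547.
Sum = 0.145472; FGT(2.5) = 0.145472 / 5 = 0.0291.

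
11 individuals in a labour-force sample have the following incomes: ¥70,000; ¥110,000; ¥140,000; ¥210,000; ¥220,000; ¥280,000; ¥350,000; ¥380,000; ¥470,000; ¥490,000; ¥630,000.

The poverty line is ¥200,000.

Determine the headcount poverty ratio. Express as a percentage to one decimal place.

3 of the 11 individuals have income below ¥200,000.
H = 3/11 = 27.3%.

27.3%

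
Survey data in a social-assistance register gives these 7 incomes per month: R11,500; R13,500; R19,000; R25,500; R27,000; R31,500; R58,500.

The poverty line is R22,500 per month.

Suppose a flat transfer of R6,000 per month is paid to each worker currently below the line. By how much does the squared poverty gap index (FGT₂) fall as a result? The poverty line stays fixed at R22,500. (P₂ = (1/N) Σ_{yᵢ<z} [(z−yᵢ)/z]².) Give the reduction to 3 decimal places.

Before: below the line — R11,500, R13,500, R19,000; squared poverty gap index (FGT₂) = 0.06046.
After the R6,000 transfer: below the line — R17,500, R19,500; squared poverty gap index (FGT₂) = 0.00959.
Reduction = 0.06046 − 0.00959 = 0.051.

0.051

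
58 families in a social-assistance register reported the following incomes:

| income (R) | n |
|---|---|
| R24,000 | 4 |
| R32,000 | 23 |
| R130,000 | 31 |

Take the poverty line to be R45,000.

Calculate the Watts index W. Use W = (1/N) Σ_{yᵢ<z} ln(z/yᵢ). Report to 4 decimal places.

0.1785

Below the line: 4×R24,000, 23×R32,000 (q = 27 of N = 58).
Log gaps: ln(45000/24000) = 0.6286 (×4); ln(45000/32000) = 0.3409 (×23).
W = 10.355746 / 58 = 0.1785.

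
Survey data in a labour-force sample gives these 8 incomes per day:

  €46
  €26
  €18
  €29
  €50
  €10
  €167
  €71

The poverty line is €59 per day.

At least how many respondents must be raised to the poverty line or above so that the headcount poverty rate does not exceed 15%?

5

6 of the 8 respondents are poor, so H = 6/8 = 0.750.
A headcount ratio of at most 15% allows at most ⌊0.15 × 8⌋ = 1 poor respondents.
So at least 6 − 1 = 5 must be lifted.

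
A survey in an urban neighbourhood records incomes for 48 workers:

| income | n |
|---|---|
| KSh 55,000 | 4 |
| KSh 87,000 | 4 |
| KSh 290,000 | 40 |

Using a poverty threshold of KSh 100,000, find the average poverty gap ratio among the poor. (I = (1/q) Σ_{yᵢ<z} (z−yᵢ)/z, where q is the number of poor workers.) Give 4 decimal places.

Incomes under z: 4×KSh 55,000, 4×KSh 87,000 (q = 8 of N = 48).
Relative gaps: 0.4500 (×4), 0.1300 (×4); sum = 2.320000.
The income-gap ratio divides by q (the poor only): 2.320000 / 8 = 0.2900.

0.2900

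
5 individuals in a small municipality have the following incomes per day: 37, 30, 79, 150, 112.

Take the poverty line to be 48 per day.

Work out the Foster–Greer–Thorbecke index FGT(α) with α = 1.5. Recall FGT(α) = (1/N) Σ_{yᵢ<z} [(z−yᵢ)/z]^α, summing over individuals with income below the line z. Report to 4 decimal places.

0.0679

Incomes under z: 30, 37 (q = 2 of N = 5).
Shortfall ratios: (48−30)/48 = 0.3750; (48−37)/48 = 0.2292.
Raised to α = 1.5: 0.22964; 0.10971.
Sum = 0.339345; FGT(1.5) = 0.339345 / 5 = 0.0679.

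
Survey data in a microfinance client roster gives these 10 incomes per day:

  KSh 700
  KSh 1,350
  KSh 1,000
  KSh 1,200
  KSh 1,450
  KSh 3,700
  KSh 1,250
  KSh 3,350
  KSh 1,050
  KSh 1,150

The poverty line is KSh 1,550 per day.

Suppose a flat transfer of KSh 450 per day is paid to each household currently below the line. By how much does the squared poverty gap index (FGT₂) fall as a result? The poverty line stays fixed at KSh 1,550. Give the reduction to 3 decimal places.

0.063

Before: below the line — KSh 700, KSh 1,000, KSh 1,050, KSh 1,150, KSh 1,200, KSh 1,250, KSh 1,350, KSh 1,450; squared poverty gap index (FGT₂) = 0.07066.
After the KSh 450 transfer: below the line — KSh 1,150, KSh 1,450, KSh 1,500; squared poverty gap index (FGT₂) = 0.00718.
Reduction = 0.07066 − 0.00718 = 0.063.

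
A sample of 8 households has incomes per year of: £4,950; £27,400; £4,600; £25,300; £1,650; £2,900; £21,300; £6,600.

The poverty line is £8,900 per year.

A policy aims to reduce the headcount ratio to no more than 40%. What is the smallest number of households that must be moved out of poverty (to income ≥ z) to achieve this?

2

Currently q = 5 of N = 8 are below the line (H = 0.625).
A headcount ratio of at most 40% allows at most ⌊0.40 × 8⌋ = 3 poor households.
So at least 5 − 3 = 2 must be lifted.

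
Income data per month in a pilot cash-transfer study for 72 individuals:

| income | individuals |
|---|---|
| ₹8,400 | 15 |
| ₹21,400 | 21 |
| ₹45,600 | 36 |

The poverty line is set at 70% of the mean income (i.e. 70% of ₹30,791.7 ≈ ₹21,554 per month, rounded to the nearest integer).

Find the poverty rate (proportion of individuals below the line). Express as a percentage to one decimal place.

36 of the 72 individuals have income below ₹21,554.
H = 36/72 = 50.0%.

50.0%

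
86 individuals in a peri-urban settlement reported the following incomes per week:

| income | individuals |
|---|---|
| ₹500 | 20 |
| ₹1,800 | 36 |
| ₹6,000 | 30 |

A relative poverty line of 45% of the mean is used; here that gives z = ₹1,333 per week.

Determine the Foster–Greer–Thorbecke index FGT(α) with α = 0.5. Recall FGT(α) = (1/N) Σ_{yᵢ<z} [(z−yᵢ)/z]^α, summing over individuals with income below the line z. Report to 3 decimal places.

0.184

Below z: 20×₹500 (q = 20 of N = 86).
Normalized shortfalls: (1333−500)/1333 = 0.6249 (×20).
Raised to α = 0.5: 0.79051 (×20).
Sum = 15.810202; FGT(0.5) = 15.810202 / 86 = 0.184.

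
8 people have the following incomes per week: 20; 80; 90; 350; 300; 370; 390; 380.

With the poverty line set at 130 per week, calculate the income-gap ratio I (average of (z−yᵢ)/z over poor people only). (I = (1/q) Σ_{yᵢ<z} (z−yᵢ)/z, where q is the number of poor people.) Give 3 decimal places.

Incomes under z: 20, 80, 90 (q = 3 of N = 8).
Shortfall ratios (z−y)/z: 0.8462, 0.3846, 0.3077; sum = 1.538462.
The income-gap ratio divides by q (the poor only): 1.538462 / 3 = 0.513.

0.513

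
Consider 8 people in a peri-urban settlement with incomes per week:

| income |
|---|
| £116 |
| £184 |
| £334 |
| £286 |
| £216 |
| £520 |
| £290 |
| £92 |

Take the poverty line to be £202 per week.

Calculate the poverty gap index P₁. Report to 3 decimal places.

Incomes under z: £92, £116, £184 (q = 3 of N = 8).
Relative gaps: (202−92)/202 = 0.5446; (202−116)/202 = 0.4257; (202−184)/202 = 0.0891.
Σ = 1.059406. Dividing by the full population N = 8 gives P₁ = 0.132.

0.132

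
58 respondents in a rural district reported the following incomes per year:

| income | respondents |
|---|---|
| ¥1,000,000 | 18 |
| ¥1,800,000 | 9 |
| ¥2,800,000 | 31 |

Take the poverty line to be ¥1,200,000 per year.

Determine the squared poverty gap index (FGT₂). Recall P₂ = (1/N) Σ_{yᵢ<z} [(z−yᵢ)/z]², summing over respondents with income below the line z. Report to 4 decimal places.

0.0086

Below z: 18×¥1,000,000 (q = 18 of N = 58).
Gap ratios (z−y)/z: (1200000−1000000)/1200000 = 0.1667 (×18).
Squared: 0.0278 (×18).
Sum = 0.500000; P₂ = 0.500000 / 58 = 0.0086.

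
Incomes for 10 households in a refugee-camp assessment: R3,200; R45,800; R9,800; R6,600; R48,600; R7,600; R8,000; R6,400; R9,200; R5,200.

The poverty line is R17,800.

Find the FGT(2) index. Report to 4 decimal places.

0.3047

Below the line: R3,200, R5,200, R6,400, R6,600, R7,600, R8,000, R9,200, R9,800 (q = 8 of N = 10).
Shortfall ratios: (17800−3200)/17800 = 0.8202; (17800−5200)/17800 = 0.7079; (17800−6400)/17800 = 0.6404; (17800−6600)/17800 = 0.6292; (17800−7600)/17800 = 0.5730; (17800−8000)/17800 = 0.5506; (17800−9200)/17800 = 0.4831; (17800−9800)/17800 = 0.4494.
Squared: 0.6728; 0.5011; 0.4102; 0.3959; 0.3284; 0.3031; 0.2334; 0.2020.
Sum = 3.046838; P₂ = 3.046838 / 10 = 0.3047.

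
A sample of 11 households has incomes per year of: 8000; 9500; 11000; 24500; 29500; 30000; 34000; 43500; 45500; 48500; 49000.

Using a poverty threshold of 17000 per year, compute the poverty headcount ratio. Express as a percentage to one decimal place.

3 of the 11 households have income below 17000.
H = 3/11 = 27.3%.

27.3%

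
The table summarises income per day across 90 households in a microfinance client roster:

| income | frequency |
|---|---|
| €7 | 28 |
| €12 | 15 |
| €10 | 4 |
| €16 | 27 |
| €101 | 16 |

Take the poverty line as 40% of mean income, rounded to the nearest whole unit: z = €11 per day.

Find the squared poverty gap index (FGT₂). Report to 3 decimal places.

Poor units: 28×€7, 4×€10 (q = 32 of N = 90).
Shortfall ratios: (11−7)/11 = 0.3636 (×28); (11−10)/11 = 0.0909 (×4).
Squared: 0.1322 (×28); 0.0083 (×4).
Sum = 3.735537; P₂ = 3.735537 / 90 = 0.042.

0.042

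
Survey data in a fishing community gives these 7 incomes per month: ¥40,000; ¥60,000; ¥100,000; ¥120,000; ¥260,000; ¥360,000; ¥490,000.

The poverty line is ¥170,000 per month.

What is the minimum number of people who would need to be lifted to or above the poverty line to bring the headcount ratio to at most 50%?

Currently q = 4 of N = 7 are below the line (H = 0.571).
A headcount ratio of at most 50% allows at most ⌊0.50 × 7⌋ = 3 poor people.
So at least 4 − 3 = 1 must be lifted.

1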